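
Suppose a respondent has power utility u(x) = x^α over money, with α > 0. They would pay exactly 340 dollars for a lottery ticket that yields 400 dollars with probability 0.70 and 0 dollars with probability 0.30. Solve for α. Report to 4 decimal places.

The lottery's expected utility is 0.70·u(400) + 0.30·u(0) = 0.70·400^α (since u(0) = 0 for α > 0).
Indifference: 340^α = 0.70·400^α, so (340/400)^α = 0.70.
Take logs: α = ln 0.70 / ln(340/400) ≈ 2.194667.

α ≈ 2.1947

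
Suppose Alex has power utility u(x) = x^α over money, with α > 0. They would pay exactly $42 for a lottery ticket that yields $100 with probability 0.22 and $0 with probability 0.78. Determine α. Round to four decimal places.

Since u(0) = 0, the lottery's EU is 0.22·100^α.
Indifference: 42^α = 0.22·100^α, so (42/100)^α = 0.22.
Taking logs: α·ln(42/100) = ln(0.22), so α = -1.5141277 / -0.8675006 ≈ 1.7454.

α ≈ 1.7454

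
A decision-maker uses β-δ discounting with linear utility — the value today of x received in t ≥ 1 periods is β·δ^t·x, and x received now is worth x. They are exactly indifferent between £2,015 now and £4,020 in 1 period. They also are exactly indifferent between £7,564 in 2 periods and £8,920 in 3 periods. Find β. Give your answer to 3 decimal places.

Both payoffs in the second observation are in the future, so β drops out: δ^2·7564 = δ^3·8920 ⇒ δ = 7564/8920 = 0.84798.
The first indifference: 2015 = β·δ·4020, so β = 2015/(δ·4020) = 2015/(0.84798·4020) ≈ 0.591.

β ≈ 0.591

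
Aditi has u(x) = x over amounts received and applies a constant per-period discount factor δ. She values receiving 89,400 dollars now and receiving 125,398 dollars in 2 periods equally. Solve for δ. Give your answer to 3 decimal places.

δ ≈ 0.844

The payoff in 2 periods is discounted by δ^2, so u(89400) = δ^2·u(125398) and δ^2 = u(89400)/u(125398).
With u(x) = x: δ^2 = 89400/125398 = 0.71293.
Taking the square root: δ = 0.71293^(1/2) ≈ 0.844.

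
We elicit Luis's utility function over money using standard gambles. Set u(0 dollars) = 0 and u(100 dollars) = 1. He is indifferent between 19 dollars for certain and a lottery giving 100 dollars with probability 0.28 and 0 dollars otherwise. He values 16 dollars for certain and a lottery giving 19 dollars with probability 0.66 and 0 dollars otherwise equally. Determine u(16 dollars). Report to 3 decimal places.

From the first indifference, u(19 dollars) = 0.28·u(100 dollars) + 0.72·u(0 dollars) = 0.28·1 + 0.72·0 = 0.28.
Then u(16 dollars) = 0.66·u(19 dollars) + 0.34·u(0 dollars) = 0.66·0.28 + 0.34·0.00 = 0.1848.

0.185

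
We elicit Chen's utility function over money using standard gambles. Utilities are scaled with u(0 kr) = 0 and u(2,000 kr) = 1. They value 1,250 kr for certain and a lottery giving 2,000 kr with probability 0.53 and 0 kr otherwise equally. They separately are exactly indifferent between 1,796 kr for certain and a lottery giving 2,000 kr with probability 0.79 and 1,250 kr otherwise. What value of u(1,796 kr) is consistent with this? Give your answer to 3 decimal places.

0.901

First, u(1,250 kr) = 0.53·u(2,000 kr) + 0.47·u(0 kr) = 0.53.
Then u(1,796 kr) = 0.79·u(2,000 kr) + 0.21·u(1,250 kr) = 0.79·1.00 + 0.21·0.53 = 0.9013.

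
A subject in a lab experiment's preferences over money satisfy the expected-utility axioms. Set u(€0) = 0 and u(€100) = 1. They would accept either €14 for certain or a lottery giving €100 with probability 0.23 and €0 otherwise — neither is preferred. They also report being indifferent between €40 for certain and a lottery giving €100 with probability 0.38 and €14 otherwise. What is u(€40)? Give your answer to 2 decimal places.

0.52

From the first indifference, u(€14) = 0.23·u(€100) + 0.77·u(€0) = 0.23·1 + 0.77·0 = 0.23.
Chaining: u(€40) = 0.38·1.00 + 0.62·0.23 = 0.5226.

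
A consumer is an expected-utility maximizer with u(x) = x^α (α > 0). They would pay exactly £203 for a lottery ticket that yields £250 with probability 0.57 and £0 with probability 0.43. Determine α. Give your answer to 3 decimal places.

α ≈ 2.699

EU(lottery) = 0.57·250^α + 0.43·0 = 0.57·250^α.
Equating: 203^α = 0.57·250^α, i.e. 0.8120^α = 0.57.
Take logs: α = ln 0.57 / ln(203/250) ≈ 2.69919.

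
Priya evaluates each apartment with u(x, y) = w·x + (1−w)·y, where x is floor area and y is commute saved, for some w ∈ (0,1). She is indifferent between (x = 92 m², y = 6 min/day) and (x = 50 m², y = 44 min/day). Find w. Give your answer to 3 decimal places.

w = 0.475

Indifference: w·92 + (1−w)·6 = w·50 + (1−w)·44.
Rearranging, 42·w − 38·(1−w) = 0.
Hence w = 38/(42+38) = 38/80 = 0.475.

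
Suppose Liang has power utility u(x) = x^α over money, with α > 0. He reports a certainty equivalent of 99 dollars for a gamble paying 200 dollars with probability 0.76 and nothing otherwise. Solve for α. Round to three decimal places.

α ≈ 0.390

EU(lottery) = 0.76·200^α + 0.24·0 = 0.76·200^α.
Indifference: 99^α = 0.76·200^α, so (99/200)^α = 0.76.
Taking logs: α·ln(99/200) = ln(0.76), so α = -0.274437 / -0.703198 ≈ 0.390.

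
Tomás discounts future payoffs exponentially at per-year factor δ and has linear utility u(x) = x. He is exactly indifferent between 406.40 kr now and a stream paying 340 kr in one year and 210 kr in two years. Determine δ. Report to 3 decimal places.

Present value of the stream is 340·δ + 210·δ². Indifference gives 340δ + 210δ² = 406.40.
Rearranged: 210δ² + 340δ − 406.40 = 0.
The positive root is δ = [−340 + √(340² + 4·210·406.40)] / (2·210) = (−340 + 676.000)/420 ≈ 0.800.

δ ≈ 0.800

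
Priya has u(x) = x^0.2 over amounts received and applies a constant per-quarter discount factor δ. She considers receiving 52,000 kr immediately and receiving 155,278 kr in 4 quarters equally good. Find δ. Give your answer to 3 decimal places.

Indifference means u(52000) = δ^4 · u(155278), so δ^4 = u(52000)/u(155278).
Since u(x) = x^0.2, δ^4 = (52000/155278)^0.2 = 0.33488^0.2 = 0.80349.
Hence δ = (0.80349)^(1/4) = 0.94677.

δ ≈ 0.947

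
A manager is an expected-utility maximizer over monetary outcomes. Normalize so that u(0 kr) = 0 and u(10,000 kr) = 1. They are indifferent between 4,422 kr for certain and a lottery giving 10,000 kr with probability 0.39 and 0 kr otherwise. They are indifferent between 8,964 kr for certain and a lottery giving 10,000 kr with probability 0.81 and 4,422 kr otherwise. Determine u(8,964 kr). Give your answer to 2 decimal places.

0.88

First, u(4,422 kr) = 0.39·u(10,000 kr) + 0.61·u(0 kr) = 0.39.
The second indifference gives u(8,964 kr) = 0.81·u(10,000 kr) + 0.19·u(4,422 kr) = 0.81·1.00 + 0.19·0.39 = 0.8841.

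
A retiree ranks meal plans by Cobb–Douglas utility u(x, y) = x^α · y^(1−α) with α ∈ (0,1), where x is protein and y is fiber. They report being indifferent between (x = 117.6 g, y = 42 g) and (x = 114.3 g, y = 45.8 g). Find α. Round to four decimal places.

Set the two utilities equal: 117.6^α·42^(1−α) = 114.3^α·45.8^(1−α).
Taking logs: α·ln 117.6 + (1−α)·ln 42 = α·ln 114.3 + (1−α)·ln 45.8, i.e. α·0.0284625 = (1−α)·0.0866145.
With A = 0.0284625 and B = 0.0866145: α·A = (1−α)·B, so α = B/(A+B) = 0.0866145/0.1150770 ≈ 0.7527.

α ≈ 0.7527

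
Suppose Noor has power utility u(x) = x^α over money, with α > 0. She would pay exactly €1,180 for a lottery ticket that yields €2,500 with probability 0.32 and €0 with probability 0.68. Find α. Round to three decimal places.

The lottery's expected utility is 0.32·u(2500) + 0.68·u(0) = 0.32·2500^α (since u(0) = 0 for α > 0).
Setting u(1180) equal to that: 1180^α = 0.32·2500^α ⇒ (1180/2500)^α = 0.32.
Taking logs: α·ln(1180/2500) = ln(0.32), so α = -1.139434 / -0.750776 ≈ 1.518.

α ≈ 1.518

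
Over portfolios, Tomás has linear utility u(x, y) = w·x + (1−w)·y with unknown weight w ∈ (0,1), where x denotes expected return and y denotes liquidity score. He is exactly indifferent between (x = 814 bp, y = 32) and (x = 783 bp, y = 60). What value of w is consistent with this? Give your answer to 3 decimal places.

u(814,32) = u(783,60) means w·814 + (1−w)·32 = w·783 + (1−w)·60.
w·(814−783) = (1−w)·(60−32), i.e. w·31 = (1−w)·28.
Hence w = 28/(31+28) = 28/59 = 0.475.

w = 0.475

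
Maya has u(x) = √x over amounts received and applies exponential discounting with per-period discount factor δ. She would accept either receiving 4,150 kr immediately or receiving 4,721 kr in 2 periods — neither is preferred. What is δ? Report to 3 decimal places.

δ ≈ 0.968

Equating discounted utilities: u(4150) = δ^2·u(4721) ⇒ δ^2 = u(4150)/u(4721).
Since u(x) = √x, δ^2 = √(4150/4721) = 0.93758.
Taking the square root: δ = 0.93758^(1/2) ≈ 0.968.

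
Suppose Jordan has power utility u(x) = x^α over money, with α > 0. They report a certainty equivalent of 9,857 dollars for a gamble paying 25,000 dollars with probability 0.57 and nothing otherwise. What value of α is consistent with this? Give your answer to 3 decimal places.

α ≈ 0.604

The lottery's expected utility is 0.57·u(25000) + 0.43·u(0) = 0.57·25000^α (since u(0) = 0 for α > 0).
Indifference: 9857^α = 0.57·25000^α, so (9857/25000)^α = 0.57.
Take logs: α = ln 0.57 / ln(9857/25000) ≈ 0.60398.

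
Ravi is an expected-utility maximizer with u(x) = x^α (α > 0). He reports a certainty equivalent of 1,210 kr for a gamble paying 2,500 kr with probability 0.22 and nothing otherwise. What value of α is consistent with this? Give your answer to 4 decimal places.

The lottery's expected utility is 0.22·u(2500) + 0.78·u(0) = 0.22·2500^α (since u(0) = 0 for α > 0).
Equating: 1210^α = 0.22·2500^α, i.e. 0.4840^α = 0.22.
Taking logs: α·ln(1210/2500) = ln(0.22), so α = -1.5141277 / -0.7256704 ≈ 2.0865.

α ≈ 2.0865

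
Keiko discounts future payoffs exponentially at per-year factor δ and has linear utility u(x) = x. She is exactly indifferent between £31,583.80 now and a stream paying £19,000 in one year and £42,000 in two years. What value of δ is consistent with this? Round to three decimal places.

δ ≈ 0.670

The stream is worth 19000δ + 42000δ² today, so 19000δ + 42000δ² = 31583.80.
That is, 42000δ² + 19000δ − 31583.80 = 0, a quadratic in δ.
The positive root is δ = [−19000 + √(19000² + 4·42000·31583.80)] / (2·42000) = (−19000 + 75280.000)/84000 ≈ 0.670.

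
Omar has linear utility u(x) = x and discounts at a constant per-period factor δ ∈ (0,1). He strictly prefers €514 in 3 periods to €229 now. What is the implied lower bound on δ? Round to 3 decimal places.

δ > 0.764

Comparing present values: 229 < δ^3·514.
So δ^3 > 229/514 = 0.44553; taking the cube root of both positive sides preserves the inequality.
δ > (229/514)^(1/3) ≈ 0.764.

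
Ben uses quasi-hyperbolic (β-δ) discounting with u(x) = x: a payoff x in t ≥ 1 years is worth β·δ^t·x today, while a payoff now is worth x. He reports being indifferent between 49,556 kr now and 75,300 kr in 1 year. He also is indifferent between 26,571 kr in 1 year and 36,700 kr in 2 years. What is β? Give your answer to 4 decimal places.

β ≈ 0.9090

The second indifference involves only future payoffs, so β cancels: β·δ^1·26571 = β·δ^2·36700, giving δ = 26571/36700 = 0.72401.
Substituting δ into 49556 = β·δ·75300: β = 49556/(54517.610) ≈ 0.9090.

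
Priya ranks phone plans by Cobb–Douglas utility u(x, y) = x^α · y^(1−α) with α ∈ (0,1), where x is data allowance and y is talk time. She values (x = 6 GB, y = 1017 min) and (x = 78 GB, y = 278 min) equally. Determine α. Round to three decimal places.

Set the two utilities equal: 6^α·1017^(1−α) = 78^α·278^(1−α).
Rearrange to (6/78)^α = (278/1017)^(1−α) and take logs: α·-2.564949 = (1−α)·-1.296991.
With A = -2.564949 and B = -1.296991: α·A = (1−α)·B, so α = B/(A+B) = -1.296991/-3.861940 ≈ 0.336.

α ≈ 0.336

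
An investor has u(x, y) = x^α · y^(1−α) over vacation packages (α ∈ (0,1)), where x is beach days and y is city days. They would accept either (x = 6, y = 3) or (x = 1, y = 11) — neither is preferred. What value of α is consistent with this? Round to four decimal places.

α ≈ 0.4203

Indifference: 6^α · 3^(1−α) = 1^α · 11^(1−α).
Rearrange to (6/1)^α = (11/3)^(1−α) and take logs: α·1.7917595 = (1−α)·1.2992830.
With A = 1.7917595 and B = 1.2992830: α·A = (1−α)·B, so α = B/(A+B) = 1.2992830/3.0910425 ≈ 0.4203.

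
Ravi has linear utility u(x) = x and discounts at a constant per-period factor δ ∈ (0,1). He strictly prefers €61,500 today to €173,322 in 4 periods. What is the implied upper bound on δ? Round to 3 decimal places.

δ < 0.772

Comparing present values: 61500 > δ^4·173322.
So δ^4 < 61500/173322 = 0.35483; taking the 4th root of both positive sides preserves the inequality.
δ < 0.35483^(1/4) = 0.772.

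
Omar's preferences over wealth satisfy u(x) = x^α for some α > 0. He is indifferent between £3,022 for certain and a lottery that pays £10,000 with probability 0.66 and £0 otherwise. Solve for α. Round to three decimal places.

EU(lottery) = 0.66·10000^α + 0.34·0 = 0.66·10000^α.
Indifference: 3022^α = 0.66·10000^α, so (3022/10000)^α = 0.66.
Taking logs: α·ln(3022/10000) = ln(0.66), so α = -0.415515 / -1.196666 ≈ 0.347.

α ≈ 0.347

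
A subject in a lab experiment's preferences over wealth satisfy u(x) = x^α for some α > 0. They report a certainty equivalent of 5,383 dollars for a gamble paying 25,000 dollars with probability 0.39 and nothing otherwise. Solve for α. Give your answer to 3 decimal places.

α ≈ 0.613

Since u(0) = 0, the lottery's EU is 0.39·25000^α.
Indifference: 5383^α = 0.39·25000^α, so (5383/25000)^α = 0.39.
α = ln(0.39) / ln(5383/25000) = -0.941609/-1.535630 ≈ 0.613.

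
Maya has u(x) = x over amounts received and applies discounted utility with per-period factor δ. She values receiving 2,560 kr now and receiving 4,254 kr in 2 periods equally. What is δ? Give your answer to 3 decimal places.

δ ≈ 0.776

Equating discounted utilities: u(2560) = δ^2·u(4254) ⇒ δ^2 = u(2560)/u(4254).
With u(x) = x: δ^2 = 2560/4254 = 0.60179.
So δ = 0.60179^(1/2) ≈ 0.776.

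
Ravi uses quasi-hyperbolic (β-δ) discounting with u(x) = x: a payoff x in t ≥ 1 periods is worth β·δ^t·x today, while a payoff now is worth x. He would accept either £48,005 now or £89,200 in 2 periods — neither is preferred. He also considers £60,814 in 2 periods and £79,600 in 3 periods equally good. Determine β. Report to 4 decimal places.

β ≈ 0.9220

The second indifference involves only future payoffs, so β cancels: β·δ^2·60814 = β·δ^3·79600, giving δ = 60814/79600 = 0.76399.
Now use the now-vs-future pair: 48005 = β·δ^2·89200 gives β = 48005/(0.58369·89200) ≈ 0.9220.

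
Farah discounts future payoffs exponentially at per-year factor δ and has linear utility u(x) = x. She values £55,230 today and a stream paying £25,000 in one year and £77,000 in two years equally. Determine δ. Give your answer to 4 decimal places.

Equating present values: 55230 = 25000δ + 77000δ².
That is, 77000δ² + 25000δ − 55230 = 0, a quadratic in δ.
δ = (−25000 + √(25000² + 4·77000·55230)) / (2·77000) = (−25000 + √17635840000.00) / 154000 ≈ 0.7000.

δ ≈ 0.7000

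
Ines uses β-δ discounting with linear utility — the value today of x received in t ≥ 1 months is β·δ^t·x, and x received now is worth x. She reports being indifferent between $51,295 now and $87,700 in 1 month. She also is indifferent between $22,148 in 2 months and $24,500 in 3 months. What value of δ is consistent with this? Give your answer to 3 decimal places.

From the later pair, β·δ^2·22148 = β·δ^3·24500; dividing through, δ = 22148/24500 = 0.90400.

δ ≈ 0.904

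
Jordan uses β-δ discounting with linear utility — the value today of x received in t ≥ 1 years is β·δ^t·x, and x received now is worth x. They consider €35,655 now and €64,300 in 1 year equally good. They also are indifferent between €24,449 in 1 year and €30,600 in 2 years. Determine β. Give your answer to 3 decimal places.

Both payoffs in the second observation are in the future, so β drops out: δ^1·24449 = δ^2·30600 ⇒ δ = 24449/30600 = 0.79899.
Substituting δ into 35655 = β·δ·64300: β = 35655/(51374.859) ≈ 0.694.

β ≈ 0.694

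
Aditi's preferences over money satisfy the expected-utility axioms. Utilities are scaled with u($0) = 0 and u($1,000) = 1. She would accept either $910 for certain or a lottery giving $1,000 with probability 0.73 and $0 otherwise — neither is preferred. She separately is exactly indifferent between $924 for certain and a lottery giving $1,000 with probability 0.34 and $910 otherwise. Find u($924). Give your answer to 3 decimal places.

0.822

The first gamble pins u($910): it must equal 0.73·1 + 0.27·0 = 0.73.
Chaining: u($924) = 0.34·1.00 + 0.66·0.73 = 0.8218.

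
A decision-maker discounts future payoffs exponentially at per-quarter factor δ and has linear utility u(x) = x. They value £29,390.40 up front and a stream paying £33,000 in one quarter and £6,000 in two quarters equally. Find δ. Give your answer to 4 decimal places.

δ ≈ 0.7800

Present value of the stream is 33000·δ + 6000·δ². Indifference gives 33000δ + 6000δ² = 29390.40.
That is, 6000δ² + 33000δ − 29390.40 = 0, a quadratic in δ.
δ = (−33000 + √(33000² + 4·6000·29390.40)) / (2·6000) = (−33000 + √1794369600.00) / 12000 ≈ 0.7800.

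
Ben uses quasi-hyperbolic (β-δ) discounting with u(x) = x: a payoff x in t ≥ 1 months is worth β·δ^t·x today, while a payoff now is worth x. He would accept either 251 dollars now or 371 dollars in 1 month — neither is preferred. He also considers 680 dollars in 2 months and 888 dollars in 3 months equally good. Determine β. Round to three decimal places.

The second indifference involves only future payoffs, so β cancels: β·δ^2·680 = β·δ^3·888, giving δ = 680/888 = 0.76577.
Now use the now-vs-future pair: 251 = β·δ·371 gives β = 251/(0.76577·371) ≈ 0.883.

β ≈ 0.883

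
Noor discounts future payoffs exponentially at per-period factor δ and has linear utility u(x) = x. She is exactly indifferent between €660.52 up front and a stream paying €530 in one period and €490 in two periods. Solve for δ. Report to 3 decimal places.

Equating present values: 660.52 = 530δ + 490δ².
That is, 490δ² + 530δ − 660.52 = 0, a quadratic in δ.
By the quadratic formula (taking the positive root), δ = (−530 + √1575519.20) / 980 ≈ 0.740.

δ ≈ 0.740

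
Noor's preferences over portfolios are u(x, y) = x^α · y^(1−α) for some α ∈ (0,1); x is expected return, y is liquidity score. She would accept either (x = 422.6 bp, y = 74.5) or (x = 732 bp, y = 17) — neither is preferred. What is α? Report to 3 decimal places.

α ≈ 0.729

Set the two utilities equal: 422.6^α·74.5^(1−α) = 732^α·17^(1−α).
Taking logs: α·ln 422.6 + (1−α)·ln 74.5 = α·ln 732 + (1−α)·ln 17, i.e. α·-0.549354 = (1−α)·-1.477586.
So α/(1−α) = (-1.477586)/(-0.549354) = 2.689679, and α = 2.689679/3.689679 ≈ 0.729.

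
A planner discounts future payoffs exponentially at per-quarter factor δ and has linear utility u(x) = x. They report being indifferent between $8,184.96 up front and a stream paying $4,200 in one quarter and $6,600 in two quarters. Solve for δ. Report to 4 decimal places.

δ ≈ 0.8400

The stream is worth 4200δ + 6600δ² today, so 4200δ + 6600δ² = 8184.96.
Rearranged: 6600δ² + 4200δ − 8184.96 = 0.
The positive root is δ = [−4200 + √(4200² + 4·6600·8184.96)] / (2·6600) = (−4200 + 15288.000)/13200 ≈ 0.8400.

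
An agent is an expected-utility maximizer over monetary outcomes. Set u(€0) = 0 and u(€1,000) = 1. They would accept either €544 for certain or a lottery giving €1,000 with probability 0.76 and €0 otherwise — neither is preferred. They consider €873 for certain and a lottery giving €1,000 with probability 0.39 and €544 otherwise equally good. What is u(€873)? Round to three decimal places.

The first gamble pins u(€544): it must equal 0.76·1 + 0.24·0 = 0.76.
The second indifference gives u(€873) = 0.39·u(€1,000) + 0.61·u(€544) = 0.39·1.00 + 0.61·0.76 = 0.8536.

0.854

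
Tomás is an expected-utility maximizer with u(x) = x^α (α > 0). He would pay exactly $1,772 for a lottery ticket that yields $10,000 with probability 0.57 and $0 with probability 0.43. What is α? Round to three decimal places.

α ≈ 0.325

EU(lottery) = 0.57·10000^α + 0.43·0 = 0.57·10000^α.
Setting u(1772) equal to that: 1772^α = 0.57·10000^α ⇒ (1772/10000)^α = 0.57.
α = ln(0.57) / ln(1772/10000) = -0.562119/-1.730476 ≈ 0.325.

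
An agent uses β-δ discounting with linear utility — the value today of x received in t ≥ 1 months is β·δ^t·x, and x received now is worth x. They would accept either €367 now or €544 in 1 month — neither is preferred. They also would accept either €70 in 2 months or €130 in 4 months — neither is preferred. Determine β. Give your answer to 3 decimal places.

From the later pair, β·δ^2·70 = β·δ^4·130; dividing through, δ^2 = 70/130 = 0.53846, so δ = 0.73380.
The first indifference: 367 = β·δ·544, so β = 367/(δ·544) = 367/(0.73380·544) ≈ 0.919.

β ≈ 0.919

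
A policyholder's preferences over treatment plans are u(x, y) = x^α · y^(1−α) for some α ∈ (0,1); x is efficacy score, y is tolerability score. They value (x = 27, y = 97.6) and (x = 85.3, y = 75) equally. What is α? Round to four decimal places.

α ≈ 0.1863

Set the two utilities equal: 27^α·97.6^(1−α) = 85.3^α·75^(1−α).
Taking logs: α·ln 27 + (1−α)·ln 97.6 = α·ln 85.3 + (1−α)·ln 75, i.e. α·-1.1503376 = (1−α)·-0.2633894.
With A = -1.1503376 and B = -0.2633894: α·A = (1−α)·B, so α = B/(A+B) = -0.2633894/-1.4137270 ≈ 0.1863.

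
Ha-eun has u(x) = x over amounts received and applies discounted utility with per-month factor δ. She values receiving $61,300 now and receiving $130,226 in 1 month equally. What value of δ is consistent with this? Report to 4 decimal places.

Equating discounted utilities: u(61300) = δ·u(130226) ⇒ δ = u(61300)/u(130226).
With u(x) = x: δ = 61300/130226 = 0.47072.

δ ≈ 0.4707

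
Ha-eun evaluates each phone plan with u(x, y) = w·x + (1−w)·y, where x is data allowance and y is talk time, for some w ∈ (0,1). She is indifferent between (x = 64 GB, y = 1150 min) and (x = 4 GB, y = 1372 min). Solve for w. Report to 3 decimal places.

Indifference: w·64 + (1−w)·1150 = w·4 + (1−w)·1372.
Collecting terms: w·60 = (1−w)·222.
So w/(1−w) = 222/60 = 3.7000, giving w = 222/(60+222) = 0.787.

w = 0.787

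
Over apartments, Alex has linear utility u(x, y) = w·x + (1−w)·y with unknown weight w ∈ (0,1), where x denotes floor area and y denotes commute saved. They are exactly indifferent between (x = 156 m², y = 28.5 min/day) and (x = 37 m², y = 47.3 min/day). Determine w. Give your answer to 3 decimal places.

w = 0.136

Indifference: w·156 + (1−w)·28.5 = w·37 + (1−w)·47.3.
Collecting terms: w·119 = (1−w)·18.8.
The marginal rate of substitution is 18.8/119, so w = 18.8/(119+18.8) = 0.136.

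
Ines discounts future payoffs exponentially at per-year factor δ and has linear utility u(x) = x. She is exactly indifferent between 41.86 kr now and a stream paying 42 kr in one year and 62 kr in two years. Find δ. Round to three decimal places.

Equating present values: 41.86 = 42δ + 62δ².
So 62δ² + 42δ − 41.86 = 0.
The positive root is δ = [−42 + √(42² + 4·62·41.86)] / (2·62) = (−42 + 110.206)/124 ≈ 0.550.

δ ≈ 0.550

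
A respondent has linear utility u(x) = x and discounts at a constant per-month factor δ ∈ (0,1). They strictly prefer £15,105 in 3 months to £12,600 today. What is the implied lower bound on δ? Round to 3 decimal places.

δ > 0.941

Under u(x) = x this choice says 12600 < δ^3·15105.
Hence δ^3 > 12600/15105 = 0.83416, and x ↦ x^(1/3) is increasing on (0,∞).
δ > (12600/15105)^(1/3) ≈ 0.941.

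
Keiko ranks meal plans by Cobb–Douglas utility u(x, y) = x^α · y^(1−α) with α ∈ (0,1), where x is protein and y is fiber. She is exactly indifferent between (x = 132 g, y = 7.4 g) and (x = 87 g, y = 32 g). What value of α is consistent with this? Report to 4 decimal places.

α ≈ 0.7784

Indifference: 132^α · 7.4^(1−α) = 87^α · 32^(1−α).
Rearrange to (132/87)^α = (32/7.4)^(1−α) and take logs: α·0.4168938 = (1−α)·1.4642559.
Thus α·(1.8811497) = 1.4642559, so α = 1.4642559/1.8811497 ≈ 0.7784.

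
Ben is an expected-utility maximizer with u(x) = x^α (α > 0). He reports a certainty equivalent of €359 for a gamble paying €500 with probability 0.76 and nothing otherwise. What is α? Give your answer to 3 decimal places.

The lottery's expected utility is 0.76·u(500) + 0.24·u(0) = 0.76·500^α (since u(0) = 0 for α > 0).
Indifference: 359^α = 0.76·500^α, so (359/500)^α = 0.76.
α = ln(0.76) / ln(359/500) = -0.274437/-0.331286 ≈ 0.828.

α ≈ 0.828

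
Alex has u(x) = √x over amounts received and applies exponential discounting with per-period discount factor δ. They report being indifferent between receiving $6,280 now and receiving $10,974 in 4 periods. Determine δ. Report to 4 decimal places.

δ ≈ 0.9326

Equating discounted utilities: u(6280) = δ^4·u(10974) ⇒ δ^4 = u(6280)/u(10974).
With u(x) = √x: δ^4 = √6280/√10974 = √(6280/10974) = 0.75648.
So δ = 0.75648^(1/4) ≈ 0.9326.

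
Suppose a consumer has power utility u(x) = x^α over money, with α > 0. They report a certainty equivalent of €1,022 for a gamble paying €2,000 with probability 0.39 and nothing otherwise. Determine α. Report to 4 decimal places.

Since u(0) = 0, the lottery's EU is 0.39·2000^α.
Equating: 1022^α = 0.39·2000^α, i.e. 0.5110^α = 0.39.
Taking logs: α·ln(1022/2000) = ln(0.39), so α = -0.9416085 / -0.6713857 ≈ 1.4025.

α ≈ 1.4025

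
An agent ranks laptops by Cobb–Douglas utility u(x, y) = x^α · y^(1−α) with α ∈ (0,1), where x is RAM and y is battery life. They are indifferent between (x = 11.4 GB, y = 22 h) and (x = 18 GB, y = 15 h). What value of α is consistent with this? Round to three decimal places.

α ≈ 0.456

Indifference: 11.4^α · 22^(1−α) = 18^α · 15^(1−α).
(11.4/18)^α = (15/22)^(1−α); take logs: α·ln(11.4/18) = (1−α)·ln(15/22), i.e. α·-0.456758 = (1−α)·-0.382992.
With A = -0.456758 and B = -0.382992: α·A = (1−α)·B, so α = B/(A+B) = -0.382992/-0.839750 ≈ 0.456.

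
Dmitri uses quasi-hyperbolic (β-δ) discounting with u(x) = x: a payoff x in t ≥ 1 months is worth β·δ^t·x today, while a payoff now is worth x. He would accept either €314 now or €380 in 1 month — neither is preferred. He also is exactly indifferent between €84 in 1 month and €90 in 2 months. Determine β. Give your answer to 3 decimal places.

β ≈ 0.885

Both payoffs in the second observation are in the future, so β drops out: δ^1·84 = δ^2·90 ⇒ δ = 84/90 = 0.93333.
The first indifference: 314 = β·δ·380, so β = 314/(δ·380) = 314/(0.93333·380) ≈ 0.885.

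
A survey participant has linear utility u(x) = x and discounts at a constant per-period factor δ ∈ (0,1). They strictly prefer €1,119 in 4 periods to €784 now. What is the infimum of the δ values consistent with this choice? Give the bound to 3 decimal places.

δ > 0.915

Under u(x) = x this choice says 784 < δ^4·1119.
So δ^4 > 784/1119 = 0.70063; taking the 4th root of both positive sides preserves the inequality.
δ > (784/1119)^(1/4) ≈ 0.915.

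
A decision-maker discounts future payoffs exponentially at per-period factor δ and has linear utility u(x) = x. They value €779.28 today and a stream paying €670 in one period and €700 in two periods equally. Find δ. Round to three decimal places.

Present value of the stream is 670·δ + 700·δ². Indifference gives 670δ + 700δ² = 779.28.
That is, 700δ² + 670δ − 779.28 = 0, a quadratic in δ.
δ = (−670 + √(670² + 4·700·779.28)) / (2·700) = (−670 + √2630884.00) / 1400 ≈ 0.680.

δ ≈ 0.680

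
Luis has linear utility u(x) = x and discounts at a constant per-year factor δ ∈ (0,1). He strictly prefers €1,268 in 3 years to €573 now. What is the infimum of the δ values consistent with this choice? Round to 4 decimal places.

The preference means 573 < δ^3·1268.
Hence δ^3 > 573/1268 = 0.45189, and x ↦ x^(1/3) is increasing on (0,∞).
δ > 0.45189^(1/3) = 0.7674.

δ > 0.7674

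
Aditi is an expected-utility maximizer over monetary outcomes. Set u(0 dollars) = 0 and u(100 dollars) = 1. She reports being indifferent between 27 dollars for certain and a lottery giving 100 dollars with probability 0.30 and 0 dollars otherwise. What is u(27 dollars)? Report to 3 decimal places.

u(27 dollars) equals the lottery's expected utility: 0.30·1 + 0.70·0 = 0.30.

0.300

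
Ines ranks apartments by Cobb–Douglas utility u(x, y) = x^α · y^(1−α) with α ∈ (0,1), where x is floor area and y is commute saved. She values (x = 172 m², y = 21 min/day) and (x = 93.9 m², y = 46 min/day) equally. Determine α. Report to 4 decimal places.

Set the two utilities equal: 172^α·21^(1−α) = 93.9^α·46^(1−α).
Rearrange to (172/93.9)^α = (46/21)^(1−α) and take logs: α·0.6052641 = (1−α)·0.7841190.
With A = 0.6052641 and B = 0.7841190: α·A = (1−α)·B, so α = B/(A+B) = 0.7841190/1.3893831 ≈ 0.5644.

α ≈ 0.5644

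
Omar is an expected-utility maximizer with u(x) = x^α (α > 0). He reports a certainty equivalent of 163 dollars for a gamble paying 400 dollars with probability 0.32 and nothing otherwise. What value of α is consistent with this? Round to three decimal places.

The lottery's expected utility is 0.32·u(400) + 0.68·u(0) = 0.32·400^α (since u(0) = 0 for α > 0).
Indifference: 163^α = 0.32·400^α, so (163/400)^α = 0.32.
α = ln(0.32) / ln(163/400) = -1.139434/-0.897714 ≈ 1.269.

α ≈ 1.269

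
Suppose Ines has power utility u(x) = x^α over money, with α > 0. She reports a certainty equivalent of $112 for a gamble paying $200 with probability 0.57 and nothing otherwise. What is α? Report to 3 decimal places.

α ≈ 0.969

Since u(0) = 0, the lottery's EU is 0.57·200^α.
Setting u(112) equal to that: 112^α = 0.57·200^α ⇒ (112/200)^α = 0.57.
Take logs: α = ln 0.57 / ln(112/200) ≈ 0.96947.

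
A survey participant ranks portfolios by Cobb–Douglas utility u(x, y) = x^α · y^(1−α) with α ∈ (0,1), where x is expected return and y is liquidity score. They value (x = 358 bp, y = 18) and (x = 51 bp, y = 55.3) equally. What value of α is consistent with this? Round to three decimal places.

α ≈ 0.365

Set the two utilities equal: 358^α·18^(1−α) = 51^α·55.3^(1−α).
Rearrange to (358/51)^α = (55.3/18)^(1−α) and take logs: α·1.948707 = (1−α)·1.122401.
With A = 1.948707 and B = 1.122401: α·A = (1−α)·B, so α = B/(A+B) = 1.122401/3.071108 ≈ 0.365.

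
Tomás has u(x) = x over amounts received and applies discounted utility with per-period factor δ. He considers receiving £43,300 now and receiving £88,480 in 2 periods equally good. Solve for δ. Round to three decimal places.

The payoff in 2 periods is discounted by δ^2, so u(43300) = δ^2·u(88480) and δ^2 = u(43300)/u(88480).
With u(x) = x: δ^2 = 43300/88480 = 0.48938.
Taking the square root: δ = 0.48938^(1/2) ≈ 0.700.

δ ≈ 0.700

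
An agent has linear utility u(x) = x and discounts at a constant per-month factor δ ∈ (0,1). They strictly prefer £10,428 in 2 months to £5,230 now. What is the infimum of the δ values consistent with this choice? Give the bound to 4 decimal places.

δ > 0.7082

Comparing present values: 5230 < δ^2·10428.
Dividing by 10428: δ^2 > 0.50153. Both sides are positive, so the square root keeps the direction.
δ > (5230/10428)^(1/2) ≈ 0.7082.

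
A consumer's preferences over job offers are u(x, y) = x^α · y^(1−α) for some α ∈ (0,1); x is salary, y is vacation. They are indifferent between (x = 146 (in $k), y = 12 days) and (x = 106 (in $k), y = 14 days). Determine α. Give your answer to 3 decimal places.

Set the two utilities equal: 146^α·12^(1−α) = 106^α·14^(1−α).
Taking logs: α·ln 146 + (1−α)·ln 12 = α·ln 106 + (1−α)·ln 14, i.e. α·0.320168 = (1−α)·0.154151.
With A = 0.320168 and B = 0.154151: α·A = (1−α)·B, so α = B/(A+B) = 0.154151/0.474319 ≈ 0.325.

α ≈ 0.325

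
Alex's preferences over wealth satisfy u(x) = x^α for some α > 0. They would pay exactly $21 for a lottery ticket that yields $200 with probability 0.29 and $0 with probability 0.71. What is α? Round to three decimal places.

The lottery's expected utility is 0.29·u(200) + 0.71·u(0) = 0.29·200^α (since u(0) = 0 for α > 0).
Setting u(21) equal to that: 21^α = 0.29·200^α ⇒ (21/200)^α = 0.29.
Taking logs: α·ln(21/200) = ln(0.29), so α = -1.237874 / -2.253795 ≈ 0.549.

α ≈ 0.549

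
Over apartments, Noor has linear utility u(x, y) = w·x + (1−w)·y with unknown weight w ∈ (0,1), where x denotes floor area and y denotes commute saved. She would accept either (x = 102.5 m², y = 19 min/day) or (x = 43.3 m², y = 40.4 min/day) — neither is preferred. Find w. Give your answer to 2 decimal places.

Equating utilities: w·102.5 + (1−w)·19 = w·43.3 + (1−w)·40.4.
Rearranging, 59.2·w − 21.4·(1−w) = 0.
So w/(1−w) = 21.4/59.2 = 0.3615, giving w = 21.4/(59.2+21.4) = 0.27.

w = 0.27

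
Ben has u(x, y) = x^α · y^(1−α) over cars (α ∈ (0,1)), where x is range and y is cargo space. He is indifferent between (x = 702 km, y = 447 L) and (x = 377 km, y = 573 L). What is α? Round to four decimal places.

α ≈ 0.2854

Indifference: 702^α · 447^(1−α) = 377^α · 573^(1−α).
(702/377)^α = (573/447)^(1−α); take logs: α·ln(702/377) = (1−α)·ln(573/447), i.e. α·0.6216882 = (1−α)·0.2483271.
So α/(1−α) = (0.2483271)/(0.6216882) = 0.3994399, and α = 0.3994399/1.3994399 ≈ 0.2854.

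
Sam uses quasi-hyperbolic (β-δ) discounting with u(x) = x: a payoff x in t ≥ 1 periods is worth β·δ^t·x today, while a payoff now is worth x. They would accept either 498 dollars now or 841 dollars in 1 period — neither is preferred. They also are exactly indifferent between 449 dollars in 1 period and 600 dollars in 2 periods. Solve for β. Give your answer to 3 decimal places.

β ≈ 0.791

The second indifference involves only future payoffs, so β cancels: β·δ^1·449 = β·δ^2·600, giving δ = 449/600 = 0.74833.
Now use the now-vs-future pair: 498 = β·δ·841 gives β = 498/(0.74833·841) ≈ 0.791.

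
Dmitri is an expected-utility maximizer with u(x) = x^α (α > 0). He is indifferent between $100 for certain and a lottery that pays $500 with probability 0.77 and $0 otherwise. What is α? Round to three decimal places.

α ≈ 0.162

EU(lottery) = 0.77·500^α + 0.23·0 = 0.77·500^α.
Equating: 100^α = 0.77·500^α, i.e. 0.2000^α = 0.77.
Take logs: α = ln 0.77 / ln(100/500) ≈ 0.16240.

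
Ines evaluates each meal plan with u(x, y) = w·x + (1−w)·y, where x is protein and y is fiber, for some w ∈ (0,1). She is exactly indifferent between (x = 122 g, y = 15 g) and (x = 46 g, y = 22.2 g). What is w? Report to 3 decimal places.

Equating utilities: w·122 + (1−w)·15 = w·46 + (1−w)·22.2.
Rearranging, 76·w − 7.2·(1−w) = 0.
So w/(1−w) = 7.2/76 = 0.0947, giving w = 7.2/(76+7.2) = 0.087.

w = 0.087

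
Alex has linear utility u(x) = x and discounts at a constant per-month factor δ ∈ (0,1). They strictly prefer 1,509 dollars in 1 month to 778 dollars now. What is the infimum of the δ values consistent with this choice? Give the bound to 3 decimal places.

δ > 0.516

The preference means 778 < δ·1509.
So δ > 778/1509 = 0.51557.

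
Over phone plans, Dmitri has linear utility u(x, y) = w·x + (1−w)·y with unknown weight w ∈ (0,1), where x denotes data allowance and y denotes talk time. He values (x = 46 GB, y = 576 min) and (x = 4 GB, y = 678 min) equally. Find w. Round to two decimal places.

w = 0.71

Indifference: w·46 + (1−w)·576 = w·4 + (1−w)·678.
w·(46−4) = (1−w)·(678−576), i.e. w·42 = (1−w)·102.
The marginal rate of substitution is 102/42, so w = 102/(42+102) = 0.71.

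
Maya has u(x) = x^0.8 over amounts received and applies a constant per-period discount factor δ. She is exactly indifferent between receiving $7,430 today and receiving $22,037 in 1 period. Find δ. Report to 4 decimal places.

Equating discounted utilities: u(7430) = δ·u(22037) ⇒ δ = u(7430)/u(22037).
With u(x) = x^0.8: δ = 7430^0.8/22037^0.8 = (7430/22037)^0.8 = 0.41905.

δ ≈ 0.4191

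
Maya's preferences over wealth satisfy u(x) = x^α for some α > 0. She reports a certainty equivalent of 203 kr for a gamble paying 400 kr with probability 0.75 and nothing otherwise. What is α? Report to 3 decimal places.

Since u(0) = 0, the lottery's EU is 0.75·400^α.
Indifference: 203^α = 0.75·400^α, so (203/400)^α = 0.75.
Take logs: α = ln 0.75 / ln(203/400) ≈ 0.42415.

α ≈ 0.424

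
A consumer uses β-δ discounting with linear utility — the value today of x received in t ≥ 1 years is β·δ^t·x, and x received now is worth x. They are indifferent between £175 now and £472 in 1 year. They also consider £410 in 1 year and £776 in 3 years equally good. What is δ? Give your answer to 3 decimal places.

δ ≈ 0.727

From the later pair, β·δ^1·410 = β·δ^3·776; dividing through, δ^2 = 410/776 = 0.52835, so δ = 0.72688.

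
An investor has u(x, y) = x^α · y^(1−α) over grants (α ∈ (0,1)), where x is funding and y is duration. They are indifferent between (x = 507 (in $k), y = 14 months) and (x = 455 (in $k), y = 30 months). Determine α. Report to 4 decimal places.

Indifference: 507^α · 14^(1−α) = 455^α · 30^(1−α).
(507/455)^α = (30/14)^(1−α); take logs: α·ln(507/455) = (1−α)·ln(30/14), i.e. α·0.1082136 = (1−α)·0.7621401.
Thus α·(0.8703537) = 0.7621401, so α = 0.7621401/0.8703537 ≈ 0.8757.

α ≈ 0.8757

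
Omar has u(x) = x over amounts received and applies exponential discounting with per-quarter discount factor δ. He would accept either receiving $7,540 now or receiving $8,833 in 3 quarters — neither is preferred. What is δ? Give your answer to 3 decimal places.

δ ≈ 0.949

Indifference means u(7540) = δ^3 · u(8833), so δ^3 = u(7540)/u(8833).
With u(x) = x: δ^3 = 7540/8833 = 0.85362.
Taking the cube root: δ = 0.85362^(1/3) ≈ 0.949.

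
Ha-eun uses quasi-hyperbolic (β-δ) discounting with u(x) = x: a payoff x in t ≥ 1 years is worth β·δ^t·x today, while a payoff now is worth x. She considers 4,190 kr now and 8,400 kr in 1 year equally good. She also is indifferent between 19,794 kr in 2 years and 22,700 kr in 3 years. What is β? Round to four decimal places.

From the later pair, β·δ^2·19794 = β·δ^3·22700; dividing through, δ = 19794/22700 = 0.87198.
Now use the now-vs-future pair: 4190 = β·δ·8400 gives β = 4190/(0.87198·8400) ≈ 0.5720.

β ≈ 0.5720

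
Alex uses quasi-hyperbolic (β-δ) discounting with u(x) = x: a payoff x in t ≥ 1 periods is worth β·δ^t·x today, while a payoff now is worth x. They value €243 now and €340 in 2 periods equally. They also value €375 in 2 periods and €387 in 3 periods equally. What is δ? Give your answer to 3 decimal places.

δ ≈ 0.969

From the later pair, β·δ^2·375 = β·δ^3·387; dividing through, δ = 375/387 = 0.96899.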